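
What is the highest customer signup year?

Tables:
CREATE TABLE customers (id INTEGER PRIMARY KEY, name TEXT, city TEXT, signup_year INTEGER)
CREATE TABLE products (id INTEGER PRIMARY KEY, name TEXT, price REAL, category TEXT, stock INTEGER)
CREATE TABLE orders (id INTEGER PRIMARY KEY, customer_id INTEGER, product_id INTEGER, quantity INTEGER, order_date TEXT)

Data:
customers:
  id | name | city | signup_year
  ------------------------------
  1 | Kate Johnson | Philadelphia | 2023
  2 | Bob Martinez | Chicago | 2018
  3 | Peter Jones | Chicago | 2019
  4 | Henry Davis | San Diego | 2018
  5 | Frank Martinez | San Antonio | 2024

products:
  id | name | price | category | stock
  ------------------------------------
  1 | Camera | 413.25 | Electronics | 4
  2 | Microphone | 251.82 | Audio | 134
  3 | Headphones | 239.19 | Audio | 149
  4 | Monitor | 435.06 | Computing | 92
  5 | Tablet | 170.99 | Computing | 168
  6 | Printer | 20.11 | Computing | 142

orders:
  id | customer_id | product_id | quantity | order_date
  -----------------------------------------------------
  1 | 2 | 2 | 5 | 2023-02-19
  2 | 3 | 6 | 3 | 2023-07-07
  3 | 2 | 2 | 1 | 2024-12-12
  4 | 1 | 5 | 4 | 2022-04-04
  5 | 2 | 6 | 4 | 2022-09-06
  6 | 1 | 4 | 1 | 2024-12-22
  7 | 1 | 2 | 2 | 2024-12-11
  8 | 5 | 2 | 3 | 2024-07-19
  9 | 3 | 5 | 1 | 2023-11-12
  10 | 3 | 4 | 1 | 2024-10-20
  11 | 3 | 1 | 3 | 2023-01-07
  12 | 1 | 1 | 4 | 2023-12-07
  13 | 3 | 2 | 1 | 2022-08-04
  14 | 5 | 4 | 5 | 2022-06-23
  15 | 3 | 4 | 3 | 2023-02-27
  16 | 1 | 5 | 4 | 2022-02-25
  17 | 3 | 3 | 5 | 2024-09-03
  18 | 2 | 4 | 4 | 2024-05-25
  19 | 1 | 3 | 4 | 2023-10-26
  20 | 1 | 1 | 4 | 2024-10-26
SELECT MAX(signup_year) FROM customers

Execution result:
2024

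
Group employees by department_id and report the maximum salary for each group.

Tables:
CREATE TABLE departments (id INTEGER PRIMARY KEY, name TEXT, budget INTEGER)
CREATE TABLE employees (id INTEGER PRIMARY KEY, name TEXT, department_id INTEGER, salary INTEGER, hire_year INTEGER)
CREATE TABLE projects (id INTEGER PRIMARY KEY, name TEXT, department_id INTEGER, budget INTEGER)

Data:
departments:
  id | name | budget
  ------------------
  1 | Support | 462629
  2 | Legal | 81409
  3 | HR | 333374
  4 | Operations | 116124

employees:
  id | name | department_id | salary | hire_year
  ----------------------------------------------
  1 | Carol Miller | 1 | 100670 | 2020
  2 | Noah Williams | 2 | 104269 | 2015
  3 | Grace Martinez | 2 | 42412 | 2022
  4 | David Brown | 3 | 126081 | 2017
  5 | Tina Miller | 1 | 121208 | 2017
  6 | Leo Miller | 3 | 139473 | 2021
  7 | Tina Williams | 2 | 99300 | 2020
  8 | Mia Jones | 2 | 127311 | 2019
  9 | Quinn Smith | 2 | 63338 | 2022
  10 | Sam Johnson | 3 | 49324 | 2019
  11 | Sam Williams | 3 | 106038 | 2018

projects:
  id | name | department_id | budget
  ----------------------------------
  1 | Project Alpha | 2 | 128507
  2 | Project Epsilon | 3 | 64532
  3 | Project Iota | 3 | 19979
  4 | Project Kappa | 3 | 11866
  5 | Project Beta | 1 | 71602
SELECT department_id, MAX(salary) AS max_salary FROM employees GROUP BY department_id

Execution result:
department_id | max_salary
1 | 121208
2 | 127311
3 | 139473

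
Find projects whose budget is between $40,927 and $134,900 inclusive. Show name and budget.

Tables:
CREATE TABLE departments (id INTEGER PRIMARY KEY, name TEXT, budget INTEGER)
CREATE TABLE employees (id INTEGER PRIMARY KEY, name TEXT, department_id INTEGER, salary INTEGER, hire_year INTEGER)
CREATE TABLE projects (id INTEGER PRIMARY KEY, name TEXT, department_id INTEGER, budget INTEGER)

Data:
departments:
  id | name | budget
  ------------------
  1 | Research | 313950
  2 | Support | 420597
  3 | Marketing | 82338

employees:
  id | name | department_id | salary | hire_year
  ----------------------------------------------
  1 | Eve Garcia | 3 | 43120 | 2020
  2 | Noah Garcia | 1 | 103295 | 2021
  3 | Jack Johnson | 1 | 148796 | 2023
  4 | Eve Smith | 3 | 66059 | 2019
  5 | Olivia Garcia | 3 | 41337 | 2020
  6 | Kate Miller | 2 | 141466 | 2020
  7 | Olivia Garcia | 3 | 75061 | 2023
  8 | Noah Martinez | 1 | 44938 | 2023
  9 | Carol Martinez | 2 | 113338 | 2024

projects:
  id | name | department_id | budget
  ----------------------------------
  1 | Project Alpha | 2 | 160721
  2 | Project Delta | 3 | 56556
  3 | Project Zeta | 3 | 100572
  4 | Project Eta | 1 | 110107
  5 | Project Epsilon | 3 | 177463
SELECT name, budget FROM projects WHERE budget BETWEEN 40927 AND 134900

Execution result:
name | budget
Project Delta | 56556
Project Zeta | 100572
Project Eta | 110107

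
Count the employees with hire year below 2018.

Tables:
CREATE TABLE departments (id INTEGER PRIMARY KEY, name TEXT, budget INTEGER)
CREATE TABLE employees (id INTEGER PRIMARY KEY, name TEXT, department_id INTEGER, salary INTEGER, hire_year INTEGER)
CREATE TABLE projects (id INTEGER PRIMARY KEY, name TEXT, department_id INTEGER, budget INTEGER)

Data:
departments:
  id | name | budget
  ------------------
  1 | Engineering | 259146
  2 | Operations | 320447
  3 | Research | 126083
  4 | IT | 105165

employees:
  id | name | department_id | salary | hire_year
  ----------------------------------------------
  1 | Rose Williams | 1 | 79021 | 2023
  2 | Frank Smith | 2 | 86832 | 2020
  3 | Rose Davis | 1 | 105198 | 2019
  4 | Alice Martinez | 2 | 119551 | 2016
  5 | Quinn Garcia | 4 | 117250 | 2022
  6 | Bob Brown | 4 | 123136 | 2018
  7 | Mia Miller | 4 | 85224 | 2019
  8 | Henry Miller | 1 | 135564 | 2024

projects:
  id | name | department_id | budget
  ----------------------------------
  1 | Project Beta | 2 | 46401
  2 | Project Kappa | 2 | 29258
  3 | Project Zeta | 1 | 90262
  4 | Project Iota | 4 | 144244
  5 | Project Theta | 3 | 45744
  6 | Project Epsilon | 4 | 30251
SELECT COUNT(*) FROM employees WHERE hire_year < 2018

Execution result:
1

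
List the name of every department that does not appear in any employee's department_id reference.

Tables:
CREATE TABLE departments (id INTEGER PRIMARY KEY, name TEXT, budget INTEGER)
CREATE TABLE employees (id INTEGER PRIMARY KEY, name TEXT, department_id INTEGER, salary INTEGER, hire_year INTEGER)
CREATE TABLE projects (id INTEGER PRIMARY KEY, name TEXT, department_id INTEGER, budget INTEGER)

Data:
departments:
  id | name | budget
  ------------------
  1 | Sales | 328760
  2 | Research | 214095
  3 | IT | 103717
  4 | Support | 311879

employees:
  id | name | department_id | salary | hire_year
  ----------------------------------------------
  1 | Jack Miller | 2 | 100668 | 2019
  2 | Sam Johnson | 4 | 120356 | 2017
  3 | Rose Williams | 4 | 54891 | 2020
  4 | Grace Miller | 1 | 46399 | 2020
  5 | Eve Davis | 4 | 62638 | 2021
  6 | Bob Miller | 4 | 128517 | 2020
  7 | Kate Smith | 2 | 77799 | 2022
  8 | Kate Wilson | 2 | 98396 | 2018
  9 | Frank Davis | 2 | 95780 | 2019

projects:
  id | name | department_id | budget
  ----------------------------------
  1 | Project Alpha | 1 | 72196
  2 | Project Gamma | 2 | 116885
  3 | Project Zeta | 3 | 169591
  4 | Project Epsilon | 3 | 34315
SELECT p.name FROM departments p LEFT JOIN employees c ON c.department_id = p.id WHERE c.id IS NULL

Execution result:
IT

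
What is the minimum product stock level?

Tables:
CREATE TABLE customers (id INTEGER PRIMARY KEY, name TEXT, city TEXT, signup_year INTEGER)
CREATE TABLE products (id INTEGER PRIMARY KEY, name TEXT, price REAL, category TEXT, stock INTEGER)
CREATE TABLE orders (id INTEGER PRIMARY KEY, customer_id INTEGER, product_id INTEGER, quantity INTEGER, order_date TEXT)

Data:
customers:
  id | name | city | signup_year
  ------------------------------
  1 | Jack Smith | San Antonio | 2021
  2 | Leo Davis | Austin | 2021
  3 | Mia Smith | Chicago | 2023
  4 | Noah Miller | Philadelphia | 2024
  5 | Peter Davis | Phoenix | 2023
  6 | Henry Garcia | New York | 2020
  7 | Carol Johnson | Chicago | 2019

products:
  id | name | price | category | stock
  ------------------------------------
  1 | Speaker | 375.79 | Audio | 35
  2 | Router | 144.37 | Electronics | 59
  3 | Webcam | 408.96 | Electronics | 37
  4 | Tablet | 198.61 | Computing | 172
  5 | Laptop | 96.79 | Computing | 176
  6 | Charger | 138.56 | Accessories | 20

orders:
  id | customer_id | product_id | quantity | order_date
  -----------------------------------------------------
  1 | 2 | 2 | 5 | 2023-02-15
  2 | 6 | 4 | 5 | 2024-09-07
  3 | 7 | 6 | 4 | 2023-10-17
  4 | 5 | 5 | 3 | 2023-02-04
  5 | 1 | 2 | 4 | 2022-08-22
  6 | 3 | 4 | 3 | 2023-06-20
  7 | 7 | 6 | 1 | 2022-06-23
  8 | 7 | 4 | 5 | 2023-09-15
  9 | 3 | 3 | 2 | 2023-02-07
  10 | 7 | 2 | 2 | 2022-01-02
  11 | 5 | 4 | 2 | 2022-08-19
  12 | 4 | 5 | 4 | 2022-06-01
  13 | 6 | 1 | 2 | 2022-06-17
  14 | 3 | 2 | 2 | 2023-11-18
SELECT MIN(stock) FROM products

Execution result:
20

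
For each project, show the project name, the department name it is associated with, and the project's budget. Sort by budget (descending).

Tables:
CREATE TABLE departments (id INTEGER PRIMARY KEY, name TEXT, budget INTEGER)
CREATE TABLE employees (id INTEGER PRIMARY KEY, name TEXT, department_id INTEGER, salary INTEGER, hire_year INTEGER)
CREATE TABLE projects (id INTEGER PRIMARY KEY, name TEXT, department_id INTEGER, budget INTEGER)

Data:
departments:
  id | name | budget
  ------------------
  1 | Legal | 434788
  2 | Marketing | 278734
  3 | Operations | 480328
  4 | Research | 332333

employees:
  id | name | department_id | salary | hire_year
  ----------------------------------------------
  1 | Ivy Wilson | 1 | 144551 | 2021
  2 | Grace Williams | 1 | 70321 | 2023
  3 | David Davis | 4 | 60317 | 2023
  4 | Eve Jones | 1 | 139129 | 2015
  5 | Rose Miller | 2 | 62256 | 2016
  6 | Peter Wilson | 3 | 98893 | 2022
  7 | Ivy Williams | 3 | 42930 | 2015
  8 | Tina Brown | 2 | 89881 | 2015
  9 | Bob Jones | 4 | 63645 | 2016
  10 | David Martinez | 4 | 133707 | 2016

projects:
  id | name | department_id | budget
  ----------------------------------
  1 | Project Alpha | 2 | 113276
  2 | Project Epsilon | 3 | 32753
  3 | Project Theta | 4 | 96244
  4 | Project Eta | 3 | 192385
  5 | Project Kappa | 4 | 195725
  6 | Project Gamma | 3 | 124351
SELECT c.name, p.name AS department, c.budget FROM projects c JOIN departments p ON c.department_id = p.id ORDER BY c.budget DESC

Execution result:
name | department | budget
Project Kappa | Research | 195725
Project Eta | Operations | 192385
Project Gamma | Operations | 124351
Project Alpha | Marketing | 113276
Project Theta | Research | 96244
Project Epsilon | Operations | 32753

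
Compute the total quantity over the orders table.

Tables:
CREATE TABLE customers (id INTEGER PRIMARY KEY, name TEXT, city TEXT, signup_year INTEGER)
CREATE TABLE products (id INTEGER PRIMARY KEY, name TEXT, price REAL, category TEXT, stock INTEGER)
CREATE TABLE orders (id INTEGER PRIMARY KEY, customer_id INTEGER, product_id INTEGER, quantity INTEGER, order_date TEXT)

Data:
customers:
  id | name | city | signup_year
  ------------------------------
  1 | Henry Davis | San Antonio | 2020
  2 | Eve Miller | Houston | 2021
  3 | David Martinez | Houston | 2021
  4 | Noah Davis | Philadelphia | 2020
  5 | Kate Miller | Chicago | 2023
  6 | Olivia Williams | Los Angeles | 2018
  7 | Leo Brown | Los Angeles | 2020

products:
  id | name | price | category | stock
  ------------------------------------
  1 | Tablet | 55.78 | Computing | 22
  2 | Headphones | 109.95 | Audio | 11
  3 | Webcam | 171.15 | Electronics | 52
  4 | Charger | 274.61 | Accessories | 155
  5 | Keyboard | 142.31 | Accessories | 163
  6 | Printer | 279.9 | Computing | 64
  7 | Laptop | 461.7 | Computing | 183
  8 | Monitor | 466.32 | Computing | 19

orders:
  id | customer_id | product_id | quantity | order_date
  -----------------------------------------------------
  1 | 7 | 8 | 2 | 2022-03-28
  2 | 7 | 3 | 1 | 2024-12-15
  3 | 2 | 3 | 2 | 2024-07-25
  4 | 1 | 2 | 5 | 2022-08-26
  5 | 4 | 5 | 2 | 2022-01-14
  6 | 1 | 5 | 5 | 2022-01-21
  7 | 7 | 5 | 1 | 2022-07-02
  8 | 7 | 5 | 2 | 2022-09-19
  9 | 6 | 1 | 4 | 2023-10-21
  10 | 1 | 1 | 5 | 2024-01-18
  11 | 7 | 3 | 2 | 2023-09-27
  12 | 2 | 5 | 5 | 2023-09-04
SELECT SUM(quantity) FROM orders

Execution result:
36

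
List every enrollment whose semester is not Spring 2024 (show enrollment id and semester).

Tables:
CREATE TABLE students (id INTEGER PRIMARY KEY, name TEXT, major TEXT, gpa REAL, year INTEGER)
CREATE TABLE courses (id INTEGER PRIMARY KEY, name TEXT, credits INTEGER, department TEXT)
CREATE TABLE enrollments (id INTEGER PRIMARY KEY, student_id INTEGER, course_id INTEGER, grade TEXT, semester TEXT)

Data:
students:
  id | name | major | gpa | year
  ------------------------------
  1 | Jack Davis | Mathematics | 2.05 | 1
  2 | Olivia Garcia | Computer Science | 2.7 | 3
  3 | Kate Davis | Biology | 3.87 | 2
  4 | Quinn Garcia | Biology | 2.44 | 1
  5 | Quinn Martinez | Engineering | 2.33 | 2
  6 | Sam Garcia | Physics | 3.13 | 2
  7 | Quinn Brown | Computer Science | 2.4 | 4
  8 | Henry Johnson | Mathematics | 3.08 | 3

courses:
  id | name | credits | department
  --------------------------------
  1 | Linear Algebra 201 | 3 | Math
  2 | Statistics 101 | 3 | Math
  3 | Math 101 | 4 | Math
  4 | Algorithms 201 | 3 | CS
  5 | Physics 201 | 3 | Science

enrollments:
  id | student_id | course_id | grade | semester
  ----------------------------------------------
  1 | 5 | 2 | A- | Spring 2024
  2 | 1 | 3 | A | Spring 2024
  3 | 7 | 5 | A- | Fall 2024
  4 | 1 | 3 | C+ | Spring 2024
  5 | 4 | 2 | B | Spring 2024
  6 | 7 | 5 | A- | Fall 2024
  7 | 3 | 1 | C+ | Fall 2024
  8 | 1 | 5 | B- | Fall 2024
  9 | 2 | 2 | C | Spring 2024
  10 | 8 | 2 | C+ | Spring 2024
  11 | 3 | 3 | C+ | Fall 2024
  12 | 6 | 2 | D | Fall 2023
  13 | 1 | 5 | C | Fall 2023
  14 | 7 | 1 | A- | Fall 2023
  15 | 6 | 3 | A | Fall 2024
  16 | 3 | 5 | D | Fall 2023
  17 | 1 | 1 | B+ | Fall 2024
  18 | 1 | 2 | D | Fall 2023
SELECT id, semester FROM enrollments WHERE semester <> 'Spring 2024'

Execution result:
id | semester
3 | Fall 2024
6 | Fall 2024
7 | Fall 2024
8 | Fall 2024
11 | Fall 2024
12 | Fall 2023
13 | Fall 2023
14 | Fall 2023
15 | Fall 2024
16 | Fall 2023
17 | Fall 2024
18 | Fall 2023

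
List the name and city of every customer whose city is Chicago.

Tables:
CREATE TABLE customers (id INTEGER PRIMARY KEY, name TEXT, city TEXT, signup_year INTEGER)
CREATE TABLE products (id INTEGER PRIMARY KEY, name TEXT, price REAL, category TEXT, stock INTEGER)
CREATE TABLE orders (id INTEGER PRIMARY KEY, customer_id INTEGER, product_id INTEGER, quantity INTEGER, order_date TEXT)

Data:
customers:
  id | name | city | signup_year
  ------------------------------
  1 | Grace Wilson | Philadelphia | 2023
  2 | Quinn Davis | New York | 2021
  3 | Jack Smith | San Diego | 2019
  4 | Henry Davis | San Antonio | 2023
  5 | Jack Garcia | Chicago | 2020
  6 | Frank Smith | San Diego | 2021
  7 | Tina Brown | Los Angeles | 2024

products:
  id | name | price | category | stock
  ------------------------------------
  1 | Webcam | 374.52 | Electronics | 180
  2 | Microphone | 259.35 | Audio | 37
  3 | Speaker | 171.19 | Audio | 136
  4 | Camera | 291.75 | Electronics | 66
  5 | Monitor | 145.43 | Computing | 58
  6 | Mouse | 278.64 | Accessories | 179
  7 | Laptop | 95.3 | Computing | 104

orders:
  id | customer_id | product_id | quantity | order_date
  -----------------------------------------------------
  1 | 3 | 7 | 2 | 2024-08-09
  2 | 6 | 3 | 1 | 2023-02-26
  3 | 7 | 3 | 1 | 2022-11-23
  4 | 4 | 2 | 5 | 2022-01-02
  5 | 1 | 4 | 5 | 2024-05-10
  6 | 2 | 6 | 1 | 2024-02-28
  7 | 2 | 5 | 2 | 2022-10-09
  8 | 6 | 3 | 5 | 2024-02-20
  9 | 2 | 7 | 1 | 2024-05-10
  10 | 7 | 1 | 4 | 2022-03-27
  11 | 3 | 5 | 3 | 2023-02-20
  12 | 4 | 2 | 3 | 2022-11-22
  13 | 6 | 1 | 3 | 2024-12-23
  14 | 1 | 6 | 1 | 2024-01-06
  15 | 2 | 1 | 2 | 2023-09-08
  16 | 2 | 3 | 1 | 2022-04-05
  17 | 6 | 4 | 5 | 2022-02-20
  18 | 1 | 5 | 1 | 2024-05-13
SELECT name, city FROM customers WHERE city = 'Chicago'

Execution result:
name | city
Jack Garcia | Chicago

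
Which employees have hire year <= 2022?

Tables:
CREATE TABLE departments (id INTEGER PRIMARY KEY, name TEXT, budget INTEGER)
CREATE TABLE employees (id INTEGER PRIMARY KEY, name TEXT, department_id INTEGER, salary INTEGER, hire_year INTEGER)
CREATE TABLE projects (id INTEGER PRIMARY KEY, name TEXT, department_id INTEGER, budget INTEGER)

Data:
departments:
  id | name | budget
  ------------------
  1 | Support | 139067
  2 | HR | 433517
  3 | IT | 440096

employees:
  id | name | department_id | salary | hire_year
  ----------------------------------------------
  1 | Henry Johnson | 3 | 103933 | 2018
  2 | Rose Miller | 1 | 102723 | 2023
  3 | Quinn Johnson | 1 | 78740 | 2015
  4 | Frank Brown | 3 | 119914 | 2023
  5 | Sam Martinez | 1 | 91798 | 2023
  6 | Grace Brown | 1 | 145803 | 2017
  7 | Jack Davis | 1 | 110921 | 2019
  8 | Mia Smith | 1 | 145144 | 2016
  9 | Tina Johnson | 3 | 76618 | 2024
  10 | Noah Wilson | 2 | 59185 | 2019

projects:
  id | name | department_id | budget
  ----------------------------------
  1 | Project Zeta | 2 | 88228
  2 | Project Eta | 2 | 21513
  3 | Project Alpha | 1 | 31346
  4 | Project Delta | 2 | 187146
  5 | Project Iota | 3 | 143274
SELECT name, hire_year FROM employees WHERE hire_year <= 2022

Execution result:
name | hire_year
Henry Johnson | 2018
Quinn Johnson | 2015
Grace Brown | 2017
Jack Davis | 2019
Mia Smith | 2016
Noah Wilson | 2019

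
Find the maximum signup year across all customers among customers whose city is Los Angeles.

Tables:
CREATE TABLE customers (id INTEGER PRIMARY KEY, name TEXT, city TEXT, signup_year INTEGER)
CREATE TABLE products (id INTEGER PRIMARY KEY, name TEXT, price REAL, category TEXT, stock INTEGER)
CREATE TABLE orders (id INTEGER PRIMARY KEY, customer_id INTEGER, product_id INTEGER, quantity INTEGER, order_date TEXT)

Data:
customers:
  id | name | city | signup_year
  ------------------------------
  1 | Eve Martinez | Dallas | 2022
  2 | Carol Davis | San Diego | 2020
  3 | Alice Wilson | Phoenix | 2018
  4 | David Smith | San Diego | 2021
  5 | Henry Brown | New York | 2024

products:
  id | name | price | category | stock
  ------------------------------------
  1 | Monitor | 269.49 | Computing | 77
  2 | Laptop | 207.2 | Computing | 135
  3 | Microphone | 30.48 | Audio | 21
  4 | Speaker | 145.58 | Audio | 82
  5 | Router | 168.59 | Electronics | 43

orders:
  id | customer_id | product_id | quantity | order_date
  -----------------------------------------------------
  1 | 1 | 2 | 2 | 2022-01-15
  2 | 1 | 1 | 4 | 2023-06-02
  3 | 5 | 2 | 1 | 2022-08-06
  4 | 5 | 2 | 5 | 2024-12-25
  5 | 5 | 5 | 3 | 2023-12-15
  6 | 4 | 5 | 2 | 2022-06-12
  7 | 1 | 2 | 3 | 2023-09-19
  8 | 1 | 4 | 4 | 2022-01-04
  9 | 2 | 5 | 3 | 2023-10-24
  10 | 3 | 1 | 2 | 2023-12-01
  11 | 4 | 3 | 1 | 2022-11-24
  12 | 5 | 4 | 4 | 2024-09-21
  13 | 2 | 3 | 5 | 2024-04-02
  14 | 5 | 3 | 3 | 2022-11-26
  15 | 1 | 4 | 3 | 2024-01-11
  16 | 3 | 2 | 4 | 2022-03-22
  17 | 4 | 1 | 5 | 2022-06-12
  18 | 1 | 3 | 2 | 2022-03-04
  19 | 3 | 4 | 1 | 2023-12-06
SELECT MAX(signup_year) FROM customers WHERE city = 'Los Angeles'

Execution result:
NULL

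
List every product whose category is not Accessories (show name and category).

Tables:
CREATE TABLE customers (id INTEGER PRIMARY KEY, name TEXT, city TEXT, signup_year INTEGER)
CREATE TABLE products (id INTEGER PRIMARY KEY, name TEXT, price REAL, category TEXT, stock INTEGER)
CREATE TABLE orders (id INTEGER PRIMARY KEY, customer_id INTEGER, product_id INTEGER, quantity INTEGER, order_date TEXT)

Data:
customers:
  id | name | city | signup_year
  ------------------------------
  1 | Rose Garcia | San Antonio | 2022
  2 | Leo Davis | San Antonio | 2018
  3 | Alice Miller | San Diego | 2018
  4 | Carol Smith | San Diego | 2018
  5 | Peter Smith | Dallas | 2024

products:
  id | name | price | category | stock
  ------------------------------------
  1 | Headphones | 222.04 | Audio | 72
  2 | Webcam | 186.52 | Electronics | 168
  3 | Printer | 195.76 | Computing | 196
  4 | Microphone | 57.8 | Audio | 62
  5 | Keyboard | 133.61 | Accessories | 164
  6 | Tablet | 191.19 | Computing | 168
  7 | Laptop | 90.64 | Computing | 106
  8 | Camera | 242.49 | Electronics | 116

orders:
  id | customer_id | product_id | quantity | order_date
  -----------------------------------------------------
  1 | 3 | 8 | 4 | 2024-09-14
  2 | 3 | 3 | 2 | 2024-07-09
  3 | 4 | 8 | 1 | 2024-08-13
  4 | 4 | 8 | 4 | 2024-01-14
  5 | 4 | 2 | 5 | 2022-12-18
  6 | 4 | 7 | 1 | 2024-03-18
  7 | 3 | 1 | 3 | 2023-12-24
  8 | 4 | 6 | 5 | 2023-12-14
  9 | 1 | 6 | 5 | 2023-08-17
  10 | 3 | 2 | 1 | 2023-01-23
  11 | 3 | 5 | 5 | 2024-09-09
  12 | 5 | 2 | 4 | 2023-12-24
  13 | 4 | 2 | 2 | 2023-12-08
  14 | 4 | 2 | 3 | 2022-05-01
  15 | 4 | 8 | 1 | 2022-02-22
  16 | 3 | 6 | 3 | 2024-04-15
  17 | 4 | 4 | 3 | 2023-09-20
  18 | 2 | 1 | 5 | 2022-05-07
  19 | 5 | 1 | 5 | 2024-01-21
SELECT name, category FROM products WHERE category <> 'Accessories'

Execution result:
name | category
Headphones | Audio
Webcam | Electronics
Printer | Computing
Microphone | Audio
Tablet | Computing
Laptop | Computing
Camera | Electronics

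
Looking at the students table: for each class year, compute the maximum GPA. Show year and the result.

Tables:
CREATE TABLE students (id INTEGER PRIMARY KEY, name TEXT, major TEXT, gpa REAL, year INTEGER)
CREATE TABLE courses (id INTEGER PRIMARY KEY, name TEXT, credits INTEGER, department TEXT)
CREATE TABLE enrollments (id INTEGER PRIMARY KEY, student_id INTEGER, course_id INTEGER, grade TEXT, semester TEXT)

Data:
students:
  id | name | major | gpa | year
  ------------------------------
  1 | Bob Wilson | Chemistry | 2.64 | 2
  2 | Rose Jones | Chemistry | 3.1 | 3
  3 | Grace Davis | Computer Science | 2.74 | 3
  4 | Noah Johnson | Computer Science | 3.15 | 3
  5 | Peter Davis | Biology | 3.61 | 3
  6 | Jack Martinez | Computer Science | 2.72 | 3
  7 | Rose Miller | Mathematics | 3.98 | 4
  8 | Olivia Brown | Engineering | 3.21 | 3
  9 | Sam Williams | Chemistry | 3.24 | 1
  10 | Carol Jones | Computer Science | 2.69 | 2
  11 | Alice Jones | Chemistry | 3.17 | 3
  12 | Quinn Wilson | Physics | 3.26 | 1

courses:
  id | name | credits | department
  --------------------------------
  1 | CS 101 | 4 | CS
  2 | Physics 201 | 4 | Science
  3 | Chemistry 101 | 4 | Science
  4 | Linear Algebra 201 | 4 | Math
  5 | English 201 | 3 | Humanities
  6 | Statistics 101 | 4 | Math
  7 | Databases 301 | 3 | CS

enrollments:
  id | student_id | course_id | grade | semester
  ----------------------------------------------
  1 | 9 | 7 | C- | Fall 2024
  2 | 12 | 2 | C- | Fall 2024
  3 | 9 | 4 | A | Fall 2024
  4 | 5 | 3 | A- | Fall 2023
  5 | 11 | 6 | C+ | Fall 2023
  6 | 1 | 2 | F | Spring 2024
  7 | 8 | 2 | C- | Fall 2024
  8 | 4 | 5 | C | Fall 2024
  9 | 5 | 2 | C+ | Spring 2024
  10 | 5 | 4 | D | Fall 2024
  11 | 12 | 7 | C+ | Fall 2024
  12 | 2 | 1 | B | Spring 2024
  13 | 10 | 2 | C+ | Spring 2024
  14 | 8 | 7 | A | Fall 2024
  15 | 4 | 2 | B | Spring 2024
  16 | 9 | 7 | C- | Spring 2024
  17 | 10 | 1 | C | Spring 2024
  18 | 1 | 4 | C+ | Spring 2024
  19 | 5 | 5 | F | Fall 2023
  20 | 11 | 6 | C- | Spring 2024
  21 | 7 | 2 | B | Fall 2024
SELECT year, MAX(gpa) AS max_gpa FROM students GROUP BY year

Execution result:
year | max_gpa
1 | 3.26
2 | 2.69
3 | 3.61
4 | 3.98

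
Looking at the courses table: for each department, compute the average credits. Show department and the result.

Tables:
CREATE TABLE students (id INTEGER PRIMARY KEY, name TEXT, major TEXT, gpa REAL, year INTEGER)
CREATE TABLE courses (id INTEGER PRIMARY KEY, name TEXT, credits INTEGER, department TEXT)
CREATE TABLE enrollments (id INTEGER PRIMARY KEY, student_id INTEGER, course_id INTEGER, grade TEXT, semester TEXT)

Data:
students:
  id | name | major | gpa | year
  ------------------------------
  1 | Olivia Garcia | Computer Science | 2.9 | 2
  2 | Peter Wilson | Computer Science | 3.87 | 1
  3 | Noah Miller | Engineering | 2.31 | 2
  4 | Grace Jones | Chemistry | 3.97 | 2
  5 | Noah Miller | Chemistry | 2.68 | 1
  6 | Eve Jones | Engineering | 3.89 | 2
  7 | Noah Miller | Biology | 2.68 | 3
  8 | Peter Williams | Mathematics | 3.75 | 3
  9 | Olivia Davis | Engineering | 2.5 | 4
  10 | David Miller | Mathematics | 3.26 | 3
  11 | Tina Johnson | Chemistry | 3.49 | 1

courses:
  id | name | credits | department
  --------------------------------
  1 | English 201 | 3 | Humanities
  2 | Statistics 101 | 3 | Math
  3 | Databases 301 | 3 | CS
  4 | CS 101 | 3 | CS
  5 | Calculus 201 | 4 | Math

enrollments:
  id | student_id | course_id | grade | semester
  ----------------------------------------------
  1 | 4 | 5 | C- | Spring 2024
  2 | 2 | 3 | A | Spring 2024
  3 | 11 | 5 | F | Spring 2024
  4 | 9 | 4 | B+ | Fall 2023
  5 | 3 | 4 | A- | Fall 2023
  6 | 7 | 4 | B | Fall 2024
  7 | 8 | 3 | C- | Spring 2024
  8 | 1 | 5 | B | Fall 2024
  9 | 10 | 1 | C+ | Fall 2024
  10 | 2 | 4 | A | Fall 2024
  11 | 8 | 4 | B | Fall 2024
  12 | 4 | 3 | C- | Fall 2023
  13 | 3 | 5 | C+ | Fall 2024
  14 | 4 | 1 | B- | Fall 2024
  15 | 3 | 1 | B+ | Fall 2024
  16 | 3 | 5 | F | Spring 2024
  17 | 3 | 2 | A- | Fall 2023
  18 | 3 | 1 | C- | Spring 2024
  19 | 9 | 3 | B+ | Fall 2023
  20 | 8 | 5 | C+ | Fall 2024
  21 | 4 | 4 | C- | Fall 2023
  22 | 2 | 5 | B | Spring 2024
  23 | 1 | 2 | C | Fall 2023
SELECT department, AVG(credits) AS avg_credits FROM courses GROUP BY department

Execution result:
department | avg_credits
CS | 3.00
Humanities | 3.00
Math | 3.50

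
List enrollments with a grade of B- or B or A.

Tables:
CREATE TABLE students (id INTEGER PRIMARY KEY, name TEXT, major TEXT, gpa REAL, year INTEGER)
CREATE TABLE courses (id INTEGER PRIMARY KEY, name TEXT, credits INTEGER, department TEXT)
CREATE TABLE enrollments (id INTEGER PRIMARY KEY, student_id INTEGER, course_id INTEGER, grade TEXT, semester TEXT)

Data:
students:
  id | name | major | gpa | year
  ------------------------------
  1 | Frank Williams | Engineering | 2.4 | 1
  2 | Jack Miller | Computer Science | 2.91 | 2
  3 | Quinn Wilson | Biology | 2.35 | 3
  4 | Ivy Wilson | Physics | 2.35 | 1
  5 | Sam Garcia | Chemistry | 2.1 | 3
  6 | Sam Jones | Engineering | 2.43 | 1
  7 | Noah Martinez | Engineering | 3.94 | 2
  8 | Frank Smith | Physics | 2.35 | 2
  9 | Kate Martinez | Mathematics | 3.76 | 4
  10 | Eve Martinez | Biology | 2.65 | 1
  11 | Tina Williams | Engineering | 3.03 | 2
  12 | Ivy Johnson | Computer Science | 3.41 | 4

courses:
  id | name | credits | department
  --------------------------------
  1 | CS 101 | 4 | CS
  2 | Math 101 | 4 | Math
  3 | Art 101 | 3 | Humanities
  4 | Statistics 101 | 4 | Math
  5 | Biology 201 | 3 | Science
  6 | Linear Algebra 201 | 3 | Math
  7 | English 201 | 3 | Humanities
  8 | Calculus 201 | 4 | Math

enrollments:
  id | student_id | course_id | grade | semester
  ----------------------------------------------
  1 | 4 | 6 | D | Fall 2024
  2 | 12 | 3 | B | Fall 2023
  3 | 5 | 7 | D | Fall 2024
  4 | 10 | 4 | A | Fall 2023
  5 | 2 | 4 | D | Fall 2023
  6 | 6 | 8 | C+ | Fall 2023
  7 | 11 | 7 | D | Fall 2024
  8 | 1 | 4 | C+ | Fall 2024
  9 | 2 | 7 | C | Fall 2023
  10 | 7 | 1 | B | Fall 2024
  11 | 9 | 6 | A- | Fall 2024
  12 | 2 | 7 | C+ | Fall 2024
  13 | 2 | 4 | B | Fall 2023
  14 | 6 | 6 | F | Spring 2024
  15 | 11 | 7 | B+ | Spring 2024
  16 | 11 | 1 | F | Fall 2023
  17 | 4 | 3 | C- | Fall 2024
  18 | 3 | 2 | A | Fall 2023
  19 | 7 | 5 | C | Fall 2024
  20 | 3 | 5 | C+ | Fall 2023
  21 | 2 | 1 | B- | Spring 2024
SELECT id, grade FROM enrollments WHERE grade IN ('B-', 'B', 'A')

Execution result:
id | grade
2 | B
4 | A
10 | B
13 | B
18 | A
21 | B-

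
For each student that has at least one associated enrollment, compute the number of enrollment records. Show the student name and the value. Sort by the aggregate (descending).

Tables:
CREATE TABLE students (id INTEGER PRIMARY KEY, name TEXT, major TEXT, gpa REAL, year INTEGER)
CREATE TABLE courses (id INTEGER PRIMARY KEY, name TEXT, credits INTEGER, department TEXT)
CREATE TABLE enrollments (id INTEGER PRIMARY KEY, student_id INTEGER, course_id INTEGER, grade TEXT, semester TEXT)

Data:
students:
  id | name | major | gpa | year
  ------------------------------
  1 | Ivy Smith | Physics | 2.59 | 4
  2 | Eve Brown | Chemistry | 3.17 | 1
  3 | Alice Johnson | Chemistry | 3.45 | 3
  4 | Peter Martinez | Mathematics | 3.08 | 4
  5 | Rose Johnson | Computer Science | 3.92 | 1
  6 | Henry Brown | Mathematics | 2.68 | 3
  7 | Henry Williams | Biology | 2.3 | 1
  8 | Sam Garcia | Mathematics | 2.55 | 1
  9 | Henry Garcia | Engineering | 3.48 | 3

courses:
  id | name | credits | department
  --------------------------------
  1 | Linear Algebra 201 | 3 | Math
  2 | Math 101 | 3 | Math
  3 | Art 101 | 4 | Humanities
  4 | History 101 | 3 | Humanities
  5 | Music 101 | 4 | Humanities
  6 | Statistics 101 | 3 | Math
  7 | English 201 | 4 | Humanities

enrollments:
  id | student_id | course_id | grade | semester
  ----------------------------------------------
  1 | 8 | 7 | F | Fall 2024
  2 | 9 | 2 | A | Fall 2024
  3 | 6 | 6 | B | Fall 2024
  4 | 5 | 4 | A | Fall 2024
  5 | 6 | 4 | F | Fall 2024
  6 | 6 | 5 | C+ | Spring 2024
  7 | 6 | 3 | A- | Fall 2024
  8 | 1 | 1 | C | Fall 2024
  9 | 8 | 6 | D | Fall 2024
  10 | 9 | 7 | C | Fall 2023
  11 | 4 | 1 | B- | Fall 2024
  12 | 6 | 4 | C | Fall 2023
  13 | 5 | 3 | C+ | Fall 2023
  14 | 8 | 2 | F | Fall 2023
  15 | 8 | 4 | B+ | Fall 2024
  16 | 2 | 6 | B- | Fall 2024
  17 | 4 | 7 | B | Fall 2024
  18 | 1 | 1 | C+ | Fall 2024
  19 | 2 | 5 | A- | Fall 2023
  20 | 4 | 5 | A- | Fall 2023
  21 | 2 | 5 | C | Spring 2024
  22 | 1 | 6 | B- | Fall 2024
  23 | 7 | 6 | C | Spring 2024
SELECT p.name, COUNT(*) AS n FROM enrollments c JOIN students p ON c.student_id = p.id GROUP BY p.id, p.name ORDER BY n DESC

Execution result:
name | n
Henry Brown | 5
Sam Garcia | 4
Ivy Smith | 3
Eve Brown | 3
Peter Martinez | 3
Rose Johnson | 2
Henry Garcia | 2
Henry Williams | 1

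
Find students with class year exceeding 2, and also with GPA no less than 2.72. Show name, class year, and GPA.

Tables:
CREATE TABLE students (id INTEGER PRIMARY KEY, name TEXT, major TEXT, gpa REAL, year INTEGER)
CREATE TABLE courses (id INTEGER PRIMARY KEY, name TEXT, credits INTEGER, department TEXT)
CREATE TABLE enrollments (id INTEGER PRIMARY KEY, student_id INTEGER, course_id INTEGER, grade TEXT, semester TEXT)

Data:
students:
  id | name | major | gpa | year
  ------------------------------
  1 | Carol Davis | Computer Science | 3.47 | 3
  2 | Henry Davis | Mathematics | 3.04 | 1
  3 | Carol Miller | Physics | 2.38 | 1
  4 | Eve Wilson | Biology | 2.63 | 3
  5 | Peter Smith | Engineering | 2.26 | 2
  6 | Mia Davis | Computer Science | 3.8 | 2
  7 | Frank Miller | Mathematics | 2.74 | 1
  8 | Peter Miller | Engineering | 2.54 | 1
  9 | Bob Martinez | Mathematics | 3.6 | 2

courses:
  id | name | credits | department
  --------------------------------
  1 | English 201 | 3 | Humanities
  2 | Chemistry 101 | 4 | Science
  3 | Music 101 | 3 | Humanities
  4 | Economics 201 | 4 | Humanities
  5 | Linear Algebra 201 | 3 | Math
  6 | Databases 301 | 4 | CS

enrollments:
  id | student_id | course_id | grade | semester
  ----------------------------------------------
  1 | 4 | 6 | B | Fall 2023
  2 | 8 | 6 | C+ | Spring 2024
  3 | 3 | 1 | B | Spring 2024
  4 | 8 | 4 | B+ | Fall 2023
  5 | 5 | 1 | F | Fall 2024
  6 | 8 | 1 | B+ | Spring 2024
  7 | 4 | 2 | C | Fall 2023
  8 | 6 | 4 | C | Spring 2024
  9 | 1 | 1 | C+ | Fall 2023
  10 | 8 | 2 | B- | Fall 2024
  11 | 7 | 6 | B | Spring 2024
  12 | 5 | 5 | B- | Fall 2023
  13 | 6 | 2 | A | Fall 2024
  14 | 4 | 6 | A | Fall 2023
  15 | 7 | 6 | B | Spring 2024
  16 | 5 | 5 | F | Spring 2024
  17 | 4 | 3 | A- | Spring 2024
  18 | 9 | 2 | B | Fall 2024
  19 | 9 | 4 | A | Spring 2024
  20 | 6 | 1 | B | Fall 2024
SELECT name, year, gpa FROM students WHERE year > 2 AND gpa >= 2.72

Execution result:
name | year | gpa
Carol Davis | 3 | 3.47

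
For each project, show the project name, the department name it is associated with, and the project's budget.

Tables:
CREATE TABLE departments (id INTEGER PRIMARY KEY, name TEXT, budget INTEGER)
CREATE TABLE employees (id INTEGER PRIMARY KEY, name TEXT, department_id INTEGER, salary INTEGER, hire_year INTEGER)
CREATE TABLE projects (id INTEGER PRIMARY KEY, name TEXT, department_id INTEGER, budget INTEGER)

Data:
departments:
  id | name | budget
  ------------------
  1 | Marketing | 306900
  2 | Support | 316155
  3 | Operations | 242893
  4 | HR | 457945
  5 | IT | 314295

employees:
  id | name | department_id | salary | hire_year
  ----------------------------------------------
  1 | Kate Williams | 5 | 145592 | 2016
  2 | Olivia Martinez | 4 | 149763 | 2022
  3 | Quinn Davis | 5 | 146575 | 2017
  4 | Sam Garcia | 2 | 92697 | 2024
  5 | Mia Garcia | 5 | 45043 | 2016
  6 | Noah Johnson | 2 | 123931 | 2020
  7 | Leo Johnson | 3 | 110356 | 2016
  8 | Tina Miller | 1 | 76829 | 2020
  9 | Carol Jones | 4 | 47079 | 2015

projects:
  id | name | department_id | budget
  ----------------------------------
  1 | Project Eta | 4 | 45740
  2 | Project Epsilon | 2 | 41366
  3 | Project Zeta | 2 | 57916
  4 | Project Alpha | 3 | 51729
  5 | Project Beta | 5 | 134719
SELECT c.name, p.name AS department, c.budget FROM projects c JOIN departments p ON c.department_id = p.id

Execution result:
name | department | budget
Project Eta | HR | 45740
Project Epsilon | Support | 41366
Project Zeta | Support | 57916
Project Alpha | Operations | 51729
Project Beta | IT | 134719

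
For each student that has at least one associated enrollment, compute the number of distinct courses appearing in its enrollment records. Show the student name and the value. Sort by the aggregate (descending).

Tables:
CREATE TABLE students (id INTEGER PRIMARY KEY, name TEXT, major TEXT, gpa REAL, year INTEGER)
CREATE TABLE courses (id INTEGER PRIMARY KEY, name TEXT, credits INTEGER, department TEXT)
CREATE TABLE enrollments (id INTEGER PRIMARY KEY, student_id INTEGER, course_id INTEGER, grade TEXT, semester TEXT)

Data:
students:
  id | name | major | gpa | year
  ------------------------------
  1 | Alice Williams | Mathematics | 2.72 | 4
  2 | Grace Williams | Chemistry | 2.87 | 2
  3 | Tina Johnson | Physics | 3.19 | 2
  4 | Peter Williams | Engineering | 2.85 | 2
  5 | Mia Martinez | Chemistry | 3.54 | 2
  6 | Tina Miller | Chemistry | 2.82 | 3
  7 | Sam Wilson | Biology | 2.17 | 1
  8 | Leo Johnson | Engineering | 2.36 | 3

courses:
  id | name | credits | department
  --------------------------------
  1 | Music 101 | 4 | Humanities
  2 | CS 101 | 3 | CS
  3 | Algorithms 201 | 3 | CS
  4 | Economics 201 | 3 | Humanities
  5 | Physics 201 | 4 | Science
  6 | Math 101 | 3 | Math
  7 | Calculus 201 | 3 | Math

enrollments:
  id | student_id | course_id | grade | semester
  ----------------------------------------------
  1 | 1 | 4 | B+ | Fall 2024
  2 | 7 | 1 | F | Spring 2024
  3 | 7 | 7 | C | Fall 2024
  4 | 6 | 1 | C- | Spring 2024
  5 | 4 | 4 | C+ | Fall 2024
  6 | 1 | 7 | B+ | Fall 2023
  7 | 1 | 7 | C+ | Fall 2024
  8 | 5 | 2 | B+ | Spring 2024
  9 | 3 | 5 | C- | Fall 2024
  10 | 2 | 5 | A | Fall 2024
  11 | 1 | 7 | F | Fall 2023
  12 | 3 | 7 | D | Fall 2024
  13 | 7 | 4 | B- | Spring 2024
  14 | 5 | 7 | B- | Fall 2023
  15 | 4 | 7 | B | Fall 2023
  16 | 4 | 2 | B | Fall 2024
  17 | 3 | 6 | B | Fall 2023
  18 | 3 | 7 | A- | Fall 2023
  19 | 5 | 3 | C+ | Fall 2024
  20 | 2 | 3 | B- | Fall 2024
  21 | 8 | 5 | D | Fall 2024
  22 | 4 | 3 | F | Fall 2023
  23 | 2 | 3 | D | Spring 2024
SELECT p.name, COUNT(DISTINCT c.course_id) AS distinct_course_count FROM enrollments c JOIN students p ON c.student_id = p.id GROUP BY p.id, p.name ORDER BY distinct_course_count DESC

Execution result:
name | distinct_course_count
Peter Williams | 4
Tina Johnson | 3
Mia Martinez | 3
Sam Wilson | 3
Alice Williams | 2
Grace Williams | 2
Tina Miller | 1
Leo Johnson | 1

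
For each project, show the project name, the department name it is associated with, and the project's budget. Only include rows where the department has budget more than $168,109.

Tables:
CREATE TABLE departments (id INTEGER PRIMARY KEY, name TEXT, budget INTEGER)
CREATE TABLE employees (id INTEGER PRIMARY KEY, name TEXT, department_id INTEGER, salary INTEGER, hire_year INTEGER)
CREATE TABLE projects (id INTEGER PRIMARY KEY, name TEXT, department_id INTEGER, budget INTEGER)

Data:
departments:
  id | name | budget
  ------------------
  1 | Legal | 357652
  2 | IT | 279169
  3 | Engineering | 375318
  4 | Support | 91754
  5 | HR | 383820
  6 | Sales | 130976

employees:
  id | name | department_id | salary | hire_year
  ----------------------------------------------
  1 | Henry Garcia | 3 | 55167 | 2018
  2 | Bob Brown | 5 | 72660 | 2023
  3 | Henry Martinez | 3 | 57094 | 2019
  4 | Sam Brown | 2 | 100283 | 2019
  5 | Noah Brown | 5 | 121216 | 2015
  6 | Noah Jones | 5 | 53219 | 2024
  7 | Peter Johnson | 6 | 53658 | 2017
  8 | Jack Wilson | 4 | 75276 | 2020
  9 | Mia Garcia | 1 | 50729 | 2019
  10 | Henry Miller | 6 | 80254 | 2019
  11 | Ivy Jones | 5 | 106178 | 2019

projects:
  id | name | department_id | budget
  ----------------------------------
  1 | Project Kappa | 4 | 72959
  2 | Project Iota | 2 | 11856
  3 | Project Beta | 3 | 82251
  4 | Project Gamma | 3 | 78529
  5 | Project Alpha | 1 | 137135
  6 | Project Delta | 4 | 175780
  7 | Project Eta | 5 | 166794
SELECT c.name, p.name AS department, c.budget FROM projects c JOIN departments p ON c.department_id = p.id WHERE p.budget > 168109

Execution result:
name | department | budget
Project Iota | IT | 11856
Project Beta | Engineering | 82251
Project Gamma | Engineering | 78529
Project Alpha | Legal | 137135
Project Eta | HR | 166794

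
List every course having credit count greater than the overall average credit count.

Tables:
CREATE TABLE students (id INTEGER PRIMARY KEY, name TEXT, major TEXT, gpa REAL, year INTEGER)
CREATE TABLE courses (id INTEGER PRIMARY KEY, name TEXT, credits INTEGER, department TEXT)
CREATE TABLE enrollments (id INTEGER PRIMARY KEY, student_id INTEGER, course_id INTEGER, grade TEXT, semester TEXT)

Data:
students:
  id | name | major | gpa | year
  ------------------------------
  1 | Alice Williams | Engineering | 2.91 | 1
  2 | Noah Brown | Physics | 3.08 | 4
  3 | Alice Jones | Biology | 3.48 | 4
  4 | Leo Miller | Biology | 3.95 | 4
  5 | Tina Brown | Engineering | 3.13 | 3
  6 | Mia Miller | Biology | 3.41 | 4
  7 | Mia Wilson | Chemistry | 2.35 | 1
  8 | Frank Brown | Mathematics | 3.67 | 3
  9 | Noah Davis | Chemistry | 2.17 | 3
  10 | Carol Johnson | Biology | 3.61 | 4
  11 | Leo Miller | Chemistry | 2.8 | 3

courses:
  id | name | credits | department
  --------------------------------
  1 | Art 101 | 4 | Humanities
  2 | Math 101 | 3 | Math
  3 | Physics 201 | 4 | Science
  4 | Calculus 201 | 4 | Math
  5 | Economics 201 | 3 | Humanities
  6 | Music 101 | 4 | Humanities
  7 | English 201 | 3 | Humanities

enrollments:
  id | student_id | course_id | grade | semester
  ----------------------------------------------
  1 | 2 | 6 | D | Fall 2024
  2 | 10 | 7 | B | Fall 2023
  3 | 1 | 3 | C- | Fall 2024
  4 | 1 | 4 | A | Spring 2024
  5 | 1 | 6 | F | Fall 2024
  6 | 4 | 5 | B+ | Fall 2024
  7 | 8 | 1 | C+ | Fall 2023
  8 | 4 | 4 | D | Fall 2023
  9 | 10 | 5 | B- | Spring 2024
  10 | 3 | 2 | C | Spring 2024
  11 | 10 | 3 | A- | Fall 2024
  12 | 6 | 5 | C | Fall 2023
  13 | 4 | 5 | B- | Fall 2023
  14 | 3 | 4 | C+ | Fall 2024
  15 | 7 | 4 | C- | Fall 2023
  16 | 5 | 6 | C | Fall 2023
SELECT name, credits FROM courses WHERE credits > (SELECT AVG(credits) FROM courses)

Execution result:
name | credits
Art 101 | 4
Physics 201 | 4
Calculus 201 | 4
Music 101 | 4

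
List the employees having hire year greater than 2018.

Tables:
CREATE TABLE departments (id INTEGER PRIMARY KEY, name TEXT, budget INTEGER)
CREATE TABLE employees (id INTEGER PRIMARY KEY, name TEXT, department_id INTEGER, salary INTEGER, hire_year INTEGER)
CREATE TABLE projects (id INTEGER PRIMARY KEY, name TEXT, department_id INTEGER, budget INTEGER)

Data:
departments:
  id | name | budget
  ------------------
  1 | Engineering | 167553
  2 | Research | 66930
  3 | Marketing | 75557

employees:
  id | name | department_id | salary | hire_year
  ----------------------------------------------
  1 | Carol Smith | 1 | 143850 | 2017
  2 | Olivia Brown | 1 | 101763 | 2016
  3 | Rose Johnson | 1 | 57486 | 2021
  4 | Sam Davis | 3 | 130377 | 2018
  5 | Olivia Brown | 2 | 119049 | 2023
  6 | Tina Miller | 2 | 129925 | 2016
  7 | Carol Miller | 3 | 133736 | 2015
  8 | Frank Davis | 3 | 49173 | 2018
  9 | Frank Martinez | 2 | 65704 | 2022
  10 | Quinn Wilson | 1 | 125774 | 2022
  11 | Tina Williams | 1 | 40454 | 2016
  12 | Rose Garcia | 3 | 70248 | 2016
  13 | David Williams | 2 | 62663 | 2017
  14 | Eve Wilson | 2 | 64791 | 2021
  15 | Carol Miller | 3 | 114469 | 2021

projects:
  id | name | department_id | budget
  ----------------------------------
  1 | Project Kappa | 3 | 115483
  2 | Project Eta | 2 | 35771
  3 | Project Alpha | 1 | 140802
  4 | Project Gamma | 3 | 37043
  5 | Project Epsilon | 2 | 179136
SELECT name, hire_year FROM employees WHERE hire_year > 2018

Execution result:
name | hire_year
Rose Johnson | 2021
Olivia Brown | 2023
Frank Martinez | 2022
Quinn Wilson | 2022
Eve Wilson | 2021
Carol Miller | 2021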